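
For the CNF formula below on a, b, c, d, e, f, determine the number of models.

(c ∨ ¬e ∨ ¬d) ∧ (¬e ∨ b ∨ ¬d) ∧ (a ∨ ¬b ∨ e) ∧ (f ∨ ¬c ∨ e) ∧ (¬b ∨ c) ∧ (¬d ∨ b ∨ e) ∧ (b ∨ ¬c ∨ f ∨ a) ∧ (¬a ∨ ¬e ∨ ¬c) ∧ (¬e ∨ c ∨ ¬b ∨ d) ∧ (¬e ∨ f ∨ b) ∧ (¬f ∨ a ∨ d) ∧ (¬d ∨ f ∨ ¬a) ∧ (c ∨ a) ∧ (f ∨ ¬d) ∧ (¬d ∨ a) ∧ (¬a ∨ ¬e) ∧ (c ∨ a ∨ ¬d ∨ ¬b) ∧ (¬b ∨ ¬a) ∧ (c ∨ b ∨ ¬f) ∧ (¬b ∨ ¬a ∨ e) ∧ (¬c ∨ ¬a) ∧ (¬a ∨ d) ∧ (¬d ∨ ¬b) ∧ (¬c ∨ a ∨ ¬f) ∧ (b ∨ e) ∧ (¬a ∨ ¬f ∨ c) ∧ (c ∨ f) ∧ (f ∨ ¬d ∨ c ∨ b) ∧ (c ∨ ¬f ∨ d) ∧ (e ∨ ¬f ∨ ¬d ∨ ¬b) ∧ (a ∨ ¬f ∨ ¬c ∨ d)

1

There are 2^6 = 64 truth assignments over (a, b, c, d, e, f).
Split on b. With b = True, the clauses containing b are satisfied and ¬b drops from the rest; 1 of the 2^5 = 32 assignments to the other variables satisfy what remains.
With b = False, by the same count on the reduced clause set, 0 assignments work.
(One model: a=F, b=T, c=T, d=F, e=T, f=F.)
Total: 1 + 0 = 1.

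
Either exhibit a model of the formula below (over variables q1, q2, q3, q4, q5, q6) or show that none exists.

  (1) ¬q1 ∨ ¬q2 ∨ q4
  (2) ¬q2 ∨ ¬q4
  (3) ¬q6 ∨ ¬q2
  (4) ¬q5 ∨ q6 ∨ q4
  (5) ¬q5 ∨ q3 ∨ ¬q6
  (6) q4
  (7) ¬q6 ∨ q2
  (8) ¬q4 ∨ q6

UNSATISFIABLE

Unit clause (q4) forces q4 = True.
Unit clause (¬q2) forces q2 = False.
Unit clause (¬q6) forces q6 = False.
Now (q6) is unsatisfied and unit — conflict.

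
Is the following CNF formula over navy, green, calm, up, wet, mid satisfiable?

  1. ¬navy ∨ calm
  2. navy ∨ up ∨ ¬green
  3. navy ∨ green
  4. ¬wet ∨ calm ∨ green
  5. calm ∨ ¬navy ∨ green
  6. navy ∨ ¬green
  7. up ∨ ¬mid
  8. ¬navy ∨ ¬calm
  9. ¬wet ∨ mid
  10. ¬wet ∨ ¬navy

Try navy = False.
The clause (green) is unit, so green = True.
But (¬green) is also a unit clause — contradiction.
That branch fails; take navy = True instead.
The clause (calm) is unit, so calm = True.
But (¬calm) is also a unit clause — contradiction.
Either choice for navy ends in contradiction.
No assignment satisfies every clause.

Unsatisfiable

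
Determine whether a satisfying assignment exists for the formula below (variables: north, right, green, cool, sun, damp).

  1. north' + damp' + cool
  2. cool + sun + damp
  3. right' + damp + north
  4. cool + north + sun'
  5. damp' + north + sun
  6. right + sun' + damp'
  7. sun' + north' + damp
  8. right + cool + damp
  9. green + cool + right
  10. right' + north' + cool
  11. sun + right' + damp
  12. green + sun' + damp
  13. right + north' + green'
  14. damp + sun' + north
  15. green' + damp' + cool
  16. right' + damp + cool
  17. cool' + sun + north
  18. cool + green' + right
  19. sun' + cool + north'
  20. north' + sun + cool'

Suppose north = 0.
Suppose right = 1.
From the singleton clause (damp), damp = 1.
From the singleton clause (sun), sun = 1.
From the singleton clause (cool), cool = 1.
Every clause is now satisfied; green is unconstrained.
A satisfying assignment: north=0,  right=1,  green=0,  cool=1,  sun=1,  damp=1.

Yes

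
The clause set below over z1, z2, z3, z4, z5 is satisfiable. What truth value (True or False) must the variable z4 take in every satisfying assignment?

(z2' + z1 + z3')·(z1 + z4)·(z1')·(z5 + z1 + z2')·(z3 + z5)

Suppose z4 = 0.
The clause (z1) is unit, so z1 = 1.
Now (z1') is unsatisfied and unit — conflict.
So every satisfying assignment has z4 = True.

True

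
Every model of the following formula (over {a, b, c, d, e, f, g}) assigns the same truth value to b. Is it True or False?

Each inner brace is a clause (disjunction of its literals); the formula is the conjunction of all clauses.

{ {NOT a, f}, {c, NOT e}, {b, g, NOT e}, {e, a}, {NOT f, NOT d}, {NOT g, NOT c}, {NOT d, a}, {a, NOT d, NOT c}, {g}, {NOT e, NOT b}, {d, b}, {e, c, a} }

Suppose b = false.
From the singleton clause (g), g = true.
From the singleton clause (NOT c), c = false.
From the singleton clause (NOT e), e = false.
From the singleton clause (a), a = true.
From the singleton clause (f), f = true.
From the singleton clause (NOT d), d = false.
That conflicts with the unit clause (d).
So every satisfying assignment has b = True.

True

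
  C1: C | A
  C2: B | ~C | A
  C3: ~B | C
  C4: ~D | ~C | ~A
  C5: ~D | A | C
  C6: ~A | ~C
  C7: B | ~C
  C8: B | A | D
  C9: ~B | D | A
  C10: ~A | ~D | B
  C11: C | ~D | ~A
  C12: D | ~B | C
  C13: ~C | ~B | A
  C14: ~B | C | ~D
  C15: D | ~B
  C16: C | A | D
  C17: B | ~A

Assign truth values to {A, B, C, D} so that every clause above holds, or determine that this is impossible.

UNSATISFIABLE

Try C = 1.
The clause (~A) is unit, so A = 0.
The clause (B) is unit, so B = 1.
That conflicts with the unit clause (~B).
So C must be the other value — set C = 0.
The clause (A) is unit, so A = 1.
The clause (~B) is unit, so B = 0.
That conflicts with the unit clause (B).
Either choice for C ends in contradiction.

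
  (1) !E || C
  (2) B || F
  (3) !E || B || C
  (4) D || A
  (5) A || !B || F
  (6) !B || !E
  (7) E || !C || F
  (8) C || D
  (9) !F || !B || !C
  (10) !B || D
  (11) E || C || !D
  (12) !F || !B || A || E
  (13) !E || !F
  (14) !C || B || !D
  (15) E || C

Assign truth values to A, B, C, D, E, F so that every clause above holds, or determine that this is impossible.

A=true,  B=false,  C=true,  D=false,  E=false,  F=true

Case E = false:
(C) alone gives C = true.
(F) alone gives F = true.
(!B) alone gives B = false.
(!D) alone gives D = false.
(A) alone gives A = true.
All clauses are satisfied.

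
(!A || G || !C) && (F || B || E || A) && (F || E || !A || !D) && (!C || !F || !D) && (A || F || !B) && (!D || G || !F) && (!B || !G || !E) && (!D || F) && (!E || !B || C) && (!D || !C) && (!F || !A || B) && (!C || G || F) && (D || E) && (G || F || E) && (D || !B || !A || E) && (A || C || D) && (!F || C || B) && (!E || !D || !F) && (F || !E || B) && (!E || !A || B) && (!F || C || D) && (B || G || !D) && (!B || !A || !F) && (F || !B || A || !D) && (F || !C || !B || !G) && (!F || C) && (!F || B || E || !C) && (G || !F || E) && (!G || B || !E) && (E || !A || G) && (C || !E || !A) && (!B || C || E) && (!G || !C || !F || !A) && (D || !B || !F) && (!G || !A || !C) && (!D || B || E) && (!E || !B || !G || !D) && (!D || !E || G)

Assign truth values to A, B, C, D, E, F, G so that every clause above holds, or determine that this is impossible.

A ↦ false, B ↦ false, C ↦ true, D ↦ false, E ↦ true, F ↦ true, G ↦ false

Suppose D = false.
(E) alone gives E = true.
Suppose B = false.
(F) alone gives F = true.
(!A) alone gives A = false.
(C) alone gives C = true.
(!G) alone gives G = false.
This assignment satisfies each clause.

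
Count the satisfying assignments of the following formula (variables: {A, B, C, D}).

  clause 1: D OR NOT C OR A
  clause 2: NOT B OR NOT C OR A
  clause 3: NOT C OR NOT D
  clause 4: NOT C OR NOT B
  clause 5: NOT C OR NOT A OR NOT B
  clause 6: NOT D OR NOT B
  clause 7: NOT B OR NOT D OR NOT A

7

There are 2^4 = 16 truth assignments over (A, B, C, D).
Check each against the 7 clauses (columns in the order A, B, C, D):
  F F F F  ✓ satisfies all
  F F F T  ✓ satisfies all
  F F T F  ✗ fails (D OR NOT C OR A)
  F F T T  ✗ fails (NOT C OR NOT D)
  F T F F  ✓ satisfies all
  F T F T  ✗ fails (NOT D OR NOT B)
  F T T F  ✗ fails (D OR NOT C OR A)
  F T T T  ✗ fails (NOT B OR NOT C OR A)
  T F F F  ✓ satisfies all
  T F F T  ✓ satisfies all
  T F T F  ✓ satisfies all
  T F T T  ✗ fails (NOT C OR NOT D)
  T T F F  ✓ satisfies all
  T T F T  ✗ fails (NOT D OR NOT B)
  T T T F  ✗ fails (NOT C OR NOT B)
  T T T T  ✗ fails (NOT C OR NOT D)
7 of the 16 rows are models.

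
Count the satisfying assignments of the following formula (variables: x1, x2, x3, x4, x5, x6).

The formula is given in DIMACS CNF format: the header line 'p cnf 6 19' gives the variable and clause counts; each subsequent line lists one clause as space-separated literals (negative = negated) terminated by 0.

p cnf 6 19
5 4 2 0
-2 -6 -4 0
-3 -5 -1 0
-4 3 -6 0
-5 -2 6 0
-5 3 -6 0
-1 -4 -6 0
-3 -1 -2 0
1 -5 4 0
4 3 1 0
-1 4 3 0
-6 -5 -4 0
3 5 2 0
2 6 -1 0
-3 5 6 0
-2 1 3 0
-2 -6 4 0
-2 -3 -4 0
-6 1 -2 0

There are 2^6 = 64 truth assignments over (x1, x2, x3, x4, x5, x6).
Split on x2. With x2 = True, the clauses containing x2 are satisfied and ¬x2 drops from the rest; 1 of the 2^5 = 32 assignments to the other variables satisfy what remains.
With x2 = False, by the same count on the reduced clause set, 3 assignments work.
Total: 1 + 3 = 4.

4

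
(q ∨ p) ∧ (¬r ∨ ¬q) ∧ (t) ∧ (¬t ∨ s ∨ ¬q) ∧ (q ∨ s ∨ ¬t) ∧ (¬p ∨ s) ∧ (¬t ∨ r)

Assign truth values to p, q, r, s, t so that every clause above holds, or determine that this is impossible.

p ↦ True,  q ↦ False,  r ↦ True,  s ↦ True,  t ↦ True

The clause (t) is unit, so t = True.
The clause (r) is unit, so r = True.
The clause (¬q) is unit, so q = False.
The clause (p) is unit, so p = True.
The clause (s) is unit, so s = True.
This assignment satisfies each clause.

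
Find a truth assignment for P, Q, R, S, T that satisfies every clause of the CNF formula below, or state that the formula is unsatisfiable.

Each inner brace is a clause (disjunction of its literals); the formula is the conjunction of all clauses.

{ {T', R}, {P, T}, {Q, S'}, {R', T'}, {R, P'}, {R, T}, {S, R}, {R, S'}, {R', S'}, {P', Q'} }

Try T = 0.
Unit clause (P) forces P = 1.
Unit clause (R) forces R = 1.
Unit clause (S') forces S = 0.
Unit clause (Q') forces Q = 0.
Every clause now holds.

P=1; Q=0; R=1; S=0; T=0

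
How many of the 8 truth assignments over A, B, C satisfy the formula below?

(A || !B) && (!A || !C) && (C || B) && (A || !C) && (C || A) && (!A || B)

There are 2^3 = 8 truth assignments over (A, B, C).
Check each against the 6 clauses (columns in the order A, B, C):
  F F F  ✗ fails (C || B)
  F F T  ✗ fails (A || !C)
  F T F  ✗ fails (A || !B)
  F T T  ✗ fails (A || !B)
  T F F  ✗ fails (C || B)
  T F T  ✗ fails (!A || !C)
  T T F  ✓ satisfies all
  T T T  ✗ fails (!A || !C)
1 of the 8 rows is a model.

1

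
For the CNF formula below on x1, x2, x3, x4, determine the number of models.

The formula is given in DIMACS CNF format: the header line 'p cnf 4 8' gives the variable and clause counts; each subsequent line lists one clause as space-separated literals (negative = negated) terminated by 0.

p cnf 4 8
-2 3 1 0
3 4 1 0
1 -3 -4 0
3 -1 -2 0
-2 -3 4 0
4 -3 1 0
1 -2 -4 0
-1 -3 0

3

There are 2^4 = 16 truth assignments over (x1, x2, x3, x4).
Split on x2. With x2 = True, the clauses containing x2 are satisfied and ¬x2 drops from the rest; 0 of the 2^3 = 8 assignments to the other variables satisfy what remains.
With x2 = False, by the same count on the reduced clause set, 3 assignments work.
(One model: x1=F, x2=F, x3=F, x4=T.)
Total: 0 + 3 = 3.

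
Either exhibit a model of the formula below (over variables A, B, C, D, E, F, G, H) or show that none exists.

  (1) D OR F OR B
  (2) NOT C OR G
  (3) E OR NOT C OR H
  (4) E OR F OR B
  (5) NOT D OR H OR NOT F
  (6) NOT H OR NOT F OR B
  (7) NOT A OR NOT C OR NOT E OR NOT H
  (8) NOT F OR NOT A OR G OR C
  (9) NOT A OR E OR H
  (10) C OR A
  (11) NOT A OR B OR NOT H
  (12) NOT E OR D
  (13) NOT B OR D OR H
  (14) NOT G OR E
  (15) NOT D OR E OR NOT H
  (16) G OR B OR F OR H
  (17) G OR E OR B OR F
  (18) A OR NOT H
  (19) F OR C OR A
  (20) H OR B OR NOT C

Case C = true:
(G) alone gives G = true.
(E) alone gives E = true.
(D) alone gives D = true.
Case H = false:
(NOT F) alone gives F = false.
(B) alone gives B = true.
All clauses hold; A can take either value.

A ↦ false, B ↦ true, C ↦ true, D ↦ true, E ↦ true, F ↦ false, G ↦ true, H ↦ false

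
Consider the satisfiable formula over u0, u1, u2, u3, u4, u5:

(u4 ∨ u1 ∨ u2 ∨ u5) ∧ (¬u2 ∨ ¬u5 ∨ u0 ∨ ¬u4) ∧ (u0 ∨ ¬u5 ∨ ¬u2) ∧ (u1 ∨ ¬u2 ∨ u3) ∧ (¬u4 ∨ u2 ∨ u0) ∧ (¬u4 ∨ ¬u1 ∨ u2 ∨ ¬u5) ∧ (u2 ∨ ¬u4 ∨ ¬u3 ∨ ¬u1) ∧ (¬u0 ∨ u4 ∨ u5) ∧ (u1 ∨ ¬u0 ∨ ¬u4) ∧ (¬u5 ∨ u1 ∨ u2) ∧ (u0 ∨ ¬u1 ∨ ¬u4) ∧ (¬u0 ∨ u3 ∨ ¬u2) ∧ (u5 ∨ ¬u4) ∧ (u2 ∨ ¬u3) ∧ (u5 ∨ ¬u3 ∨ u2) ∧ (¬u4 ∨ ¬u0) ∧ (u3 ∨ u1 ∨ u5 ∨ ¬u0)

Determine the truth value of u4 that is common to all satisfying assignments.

False

Suppose u4 = True.
Unit clause (u5) forces u5 = True.
Unit clause (¬u0) forces u0 = False.
Unit clause (¬u2) forces u2 = False.
Now (u2) is unsatisfied and unit — conflict.
So every satisfying assignment has u4 = False.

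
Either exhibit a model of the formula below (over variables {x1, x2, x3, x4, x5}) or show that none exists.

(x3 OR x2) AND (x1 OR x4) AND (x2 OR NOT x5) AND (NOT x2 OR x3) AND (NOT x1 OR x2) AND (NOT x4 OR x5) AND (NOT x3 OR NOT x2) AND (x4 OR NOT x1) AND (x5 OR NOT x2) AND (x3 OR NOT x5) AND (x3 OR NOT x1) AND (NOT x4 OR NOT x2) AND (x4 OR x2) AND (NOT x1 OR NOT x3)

UNSATISFIABLE

Try x3 = true.
(NOT x2) alone gives x2 = false.
(NOT x5) alone gives x5 = false.
(NOT x1) alone gives x1 = false.
(x4) alone gives x4 = true.
But (NOT x4) is also a unit clause — contradiction.
Backtrack on x3: now try x3 = false.
(x2) alone gives x2 = true.
But (NOT x2) is also a unit clause — contradiction.
Both values of x3 lead to a conflict.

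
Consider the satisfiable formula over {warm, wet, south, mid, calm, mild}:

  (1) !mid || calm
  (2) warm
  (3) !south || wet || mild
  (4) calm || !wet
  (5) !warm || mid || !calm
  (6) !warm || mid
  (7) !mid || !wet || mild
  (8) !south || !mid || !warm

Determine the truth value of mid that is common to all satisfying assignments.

Suppose mid = false.
From the singleton clause (warm), warm = true.
Now (!warm) is unsatisfied and unit — conflict.
So every satisfying assignment has mid = True.

True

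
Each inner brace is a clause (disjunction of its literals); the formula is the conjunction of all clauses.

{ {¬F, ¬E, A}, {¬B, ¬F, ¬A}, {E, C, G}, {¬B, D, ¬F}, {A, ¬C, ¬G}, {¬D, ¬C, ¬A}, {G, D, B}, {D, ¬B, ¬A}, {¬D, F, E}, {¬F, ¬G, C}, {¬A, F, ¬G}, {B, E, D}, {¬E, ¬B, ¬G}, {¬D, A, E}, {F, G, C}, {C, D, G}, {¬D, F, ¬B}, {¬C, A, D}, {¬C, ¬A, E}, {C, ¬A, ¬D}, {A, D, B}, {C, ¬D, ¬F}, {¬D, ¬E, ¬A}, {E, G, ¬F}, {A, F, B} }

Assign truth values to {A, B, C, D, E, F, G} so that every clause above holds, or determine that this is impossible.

Suppose F = False.
Suppose D = False.
Suppose G = True.
(¬A) alone gives A = False.
(¬C) alone gives C = False.
(B) alone gives B = True.
(¬E) alone gives E = False.
Every clause now holds.

A=False; B=True; C=False; D=False; E=False; F=False; G=True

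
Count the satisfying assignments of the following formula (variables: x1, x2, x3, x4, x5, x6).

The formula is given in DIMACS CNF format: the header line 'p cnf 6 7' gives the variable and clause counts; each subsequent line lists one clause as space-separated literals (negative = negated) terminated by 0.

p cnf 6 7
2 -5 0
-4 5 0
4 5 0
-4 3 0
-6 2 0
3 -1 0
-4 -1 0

8

There are 2^6 = 64 truth assignments over (x1, x2, x3, x4, x5, x6).
Split on x2. With x2 = True, the clauses containing x2 are satisfied and ¬x2 drops from the rest; 8 of the 2^5 = 32 assignments to the other variables satisfy what remains.
With x2 = False, by the same count on the reduced clause set, 0 assignments work.
Total: 8 + 0 = 8.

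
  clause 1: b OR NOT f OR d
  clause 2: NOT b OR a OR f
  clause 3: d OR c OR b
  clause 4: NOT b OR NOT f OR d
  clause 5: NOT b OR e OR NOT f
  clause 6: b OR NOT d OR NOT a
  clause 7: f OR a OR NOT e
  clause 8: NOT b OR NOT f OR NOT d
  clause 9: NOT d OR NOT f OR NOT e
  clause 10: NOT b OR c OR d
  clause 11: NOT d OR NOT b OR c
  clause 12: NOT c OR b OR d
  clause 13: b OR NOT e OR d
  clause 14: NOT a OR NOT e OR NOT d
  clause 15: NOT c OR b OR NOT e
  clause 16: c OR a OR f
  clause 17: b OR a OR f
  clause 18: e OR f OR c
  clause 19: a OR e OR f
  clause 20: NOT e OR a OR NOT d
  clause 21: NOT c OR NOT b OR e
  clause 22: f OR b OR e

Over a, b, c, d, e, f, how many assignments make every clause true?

3

There are 2^6 = 64 truth assignments over (a, b, c, d, e, f).
Split on c. With c = true, the clauses containing c are satisfied and NOT c drops from the rest; 2 of the 2^5 = 32 assignments to the other variables satisfy what remains.
With c = false, by the same count on the reduced clause set, 1 assignment works.
(One model: a=F, b=F, c=F, d=T, e=F, f=T.)
Total: 2 + 1 = 3.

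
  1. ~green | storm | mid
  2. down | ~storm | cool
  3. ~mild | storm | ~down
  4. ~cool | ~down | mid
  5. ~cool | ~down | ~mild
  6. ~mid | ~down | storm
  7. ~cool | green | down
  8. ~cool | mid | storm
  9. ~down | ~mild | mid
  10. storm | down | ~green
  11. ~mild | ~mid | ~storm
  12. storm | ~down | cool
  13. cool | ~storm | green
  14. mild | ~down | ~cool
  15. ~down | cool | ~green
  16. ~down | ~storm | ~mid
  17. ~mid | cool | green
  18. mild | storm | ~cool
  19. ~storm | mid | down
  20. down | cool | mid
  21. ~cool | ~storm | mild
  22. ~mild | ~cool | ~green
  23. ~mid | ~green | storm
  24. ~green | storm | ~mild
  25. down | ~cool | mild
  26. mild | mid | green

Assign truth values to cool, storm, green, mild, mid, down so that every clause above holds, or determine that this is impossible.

Case green = 0:
Case cool = 0:
Unit clause (~storm) forces storm = 0.
Unit clause (~down) forces down = 0.
Unit clause (~mid) forces mid = 0.
But (mid) is also a unit clause — contradiction.
Undo cool and try cool = 1.
Unit clause (down) forces down = 1.
Unit clause (mid) forces mid = 1.
Unit clause (~mild) forces mild = 0.
But (mild) is also a unit clause — contradiction.
Either choice for cool ends in contradiction.
Undo green and try green = 1.
Case storm = 1:
Case down = 1:
Unit clause (cool) forces cool = 1.
Unit clause (mid) forces mid = 1.
But (~mid) is also a unit clause — contradiction.
Undo down and try down = 0.
Unit clause (cool) forces cool = 1.
Unit clause (mid) forces mid = 1.
Unit clause (~mild) forces mild = 0.
But (mild) is also a unit clause — contradiction.
Either choice for down ends in contradiction.
Undo storm and try storm = 0.
Unit clause (mid) forces mid = 1.
But (~mid) is also a unit clause — contradiction.
Either choice for storm ends in contradiction.
Either choice for green ends in contradiction.

UNSATISFIABLE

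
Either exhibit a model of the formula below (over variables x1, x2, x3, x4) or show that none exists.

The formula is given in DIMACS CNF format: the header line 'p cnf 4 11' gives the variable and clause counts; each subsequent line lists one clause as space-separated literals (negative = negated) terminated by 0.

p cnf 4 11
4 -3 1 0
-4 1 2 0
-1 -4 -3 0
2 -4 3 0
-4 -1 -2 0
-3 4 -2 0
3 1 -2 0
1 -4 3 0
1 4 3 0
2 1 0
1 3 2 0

Branch on x2: set x2 = False.
From the singleton clause (x1), x1 = True.
Branch on x4: set x4 = False.
No clause remains; x3 is free.

x1=True,  x2=False,  x3=False,  x4=False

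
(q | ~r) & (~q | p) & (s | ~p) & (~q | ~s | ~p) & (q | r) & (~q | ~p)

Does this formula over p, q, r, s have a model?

No

Try q = 1.
From the singleton clause (p), p = 1.
That conflicts with the unit clause (~p).
Backtrack on q: now try q = 0.
From the singleton clause (~r), r = 0.
That conflicts with the unit clause (r).
Either choice for q ends in contradiction.
No assignment satisfies every clause.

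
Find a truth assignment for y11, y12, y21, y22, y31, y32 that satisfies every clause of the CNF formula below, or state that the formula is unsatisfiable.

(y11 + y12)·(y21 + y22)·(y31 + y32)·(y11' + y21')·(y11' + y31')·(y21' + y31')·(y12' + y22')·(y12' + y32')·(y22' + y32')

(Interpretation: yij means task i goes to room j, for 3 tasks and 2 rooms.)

Case y11 = 1:
From the singleton clause (y21'), y21 = 0.
From the singleton clause (y22), y22 = 1.
From the singleton clause (y31'), y31 = 0.
From the singleton clause (y32), y32 = 1.
That conflicts with the unit clause (y32').
So y11 must be the other value — set y11 = 0.
From the singleton clause (y12), y12 = 1.
From the singleton clause (y22'), y22 = 0.
From the singleton clause (y21), y21 = 1.
From the singleton clause (y31'), y31 = 0.
From the singleton clause (y32), y32 = 1.
That conflicts with the unit clause (y32').
Both values of y11 lead to a conflict.

UNSATISFIABLE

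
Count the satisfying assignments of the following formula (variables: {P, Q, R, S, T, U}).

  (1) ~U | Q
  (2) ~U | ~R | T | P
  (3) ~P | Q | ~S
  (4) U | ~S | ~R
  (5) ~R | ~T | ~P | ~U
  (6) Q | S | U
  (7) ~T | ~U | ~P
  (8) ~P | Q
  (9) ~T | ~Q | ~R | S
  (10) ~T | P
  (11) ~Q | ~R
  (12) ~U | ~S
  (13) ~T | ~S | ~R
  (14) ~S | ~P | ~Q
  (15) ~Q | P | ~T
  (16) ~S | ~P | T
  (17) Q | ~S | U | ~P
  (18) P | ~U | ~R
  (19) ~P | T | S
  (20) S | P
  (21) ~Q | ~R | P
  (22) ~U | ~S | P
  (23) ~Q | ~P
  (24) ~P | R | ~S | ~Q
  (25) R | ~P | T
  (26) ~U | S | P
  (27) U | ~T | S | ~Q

There are 2^6 = 64 truth assignments over (P, Q, R, S, T, U).
Split on U. With U = 1, the clauses containing U are satisfied and ~U drops from the rest; 0 of the 2^5 = 32 assignments to the other variables satisfy what remains.
With U = 0, by the same count on the reduced clause set, 2 assignments work.
Total: 0 + 2 = 2.

2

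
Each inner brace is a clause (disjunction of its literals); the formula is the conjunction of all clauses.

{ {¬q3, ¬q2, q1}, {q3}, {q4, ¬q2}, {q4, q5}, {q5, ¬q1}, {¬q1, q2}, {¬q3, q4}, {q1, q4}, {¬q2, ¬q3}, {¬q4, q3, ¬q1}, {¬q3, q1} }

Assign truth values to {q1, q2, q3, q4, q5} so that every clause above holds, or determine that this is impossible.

UNSATISFIABLE

Unit clause (q3) forces q3 = True.
Unit clause (q4) forces q4 = True.
Unit clause (¬q2) forces q2 = False.
Unit clause (¬q1) forces q1 = False.
But (q1) is also a unit clause — contradiction.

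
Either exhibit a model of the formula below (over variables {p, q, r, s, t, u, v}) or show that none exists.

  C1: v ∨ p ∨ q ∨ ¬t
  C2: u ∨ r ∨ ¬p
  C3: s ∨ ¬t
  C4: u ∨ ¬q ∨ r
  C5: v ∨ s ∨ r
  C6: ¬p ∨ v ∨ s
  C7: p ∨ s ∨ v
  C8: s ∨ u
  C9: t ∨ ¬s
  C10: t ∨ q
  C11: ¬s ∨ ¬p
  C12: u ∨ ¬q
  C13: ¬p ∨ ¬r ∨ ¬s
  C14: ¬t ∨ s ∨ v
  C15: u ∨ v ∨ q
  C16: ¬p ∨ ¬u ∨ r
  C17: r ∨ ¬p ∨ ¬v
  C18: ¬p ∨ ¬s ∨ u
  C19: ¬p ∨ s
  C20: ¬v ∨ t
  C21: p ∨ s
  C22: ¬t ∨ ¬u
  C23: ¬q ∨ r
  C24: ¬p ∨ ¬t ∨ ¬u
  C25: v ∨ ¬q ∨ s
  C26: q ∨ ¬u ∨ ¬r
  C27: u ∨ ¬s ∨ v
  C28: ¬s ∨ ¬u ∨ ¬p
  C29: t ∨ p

p=False; q=False; r=True; s=True; t=True; u=False; v=True

Case s = True:
From the singleton clause (t), t = True.
From the singleton clause (¬p), p = False.
From the singleton clause (¬u), u = False.
From the singleton clause (¬q), q = False.
From the singleton clause (v), v = True.
Every clause is now satisfied; r is unconstrained.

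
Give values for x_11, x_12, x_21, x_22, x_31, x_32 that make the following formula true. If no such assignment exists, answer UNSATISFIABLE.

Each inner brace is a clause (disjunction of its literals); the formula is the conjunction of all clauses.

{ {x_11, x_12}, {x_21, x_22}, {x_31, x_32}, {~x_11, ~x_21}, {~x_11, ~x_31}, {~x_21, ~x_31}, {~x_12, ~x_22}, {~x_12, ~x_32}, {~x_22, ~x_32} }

Suppose x_11 = 1.
Unit clause (~x_21) forces x_21 = 0.
Unit clause (x_22) forces x_22 = 1.
Unit clause (~x_31) forces x_31 = 0.
Unit clause (x_32) forces x_32 = 1.
But (~x_32) is also a unit clause — contradiction.
Undo x_11 and try x_11 = 0.
Unit clause (x_12) forces x_12 = 1.
Unit clause (~x_22) forces x_22 = 0.
Unit clause (x_21) forces x_21 = 1.
Unit clause (~x_31) forces x_31 = 0.
Unit clause (x_32) forces x_32 = 1.
But (~x_32) is also a unit clause — contradiction.
Either choice for x_11 ends in contradiction.

UNSATISFIABLE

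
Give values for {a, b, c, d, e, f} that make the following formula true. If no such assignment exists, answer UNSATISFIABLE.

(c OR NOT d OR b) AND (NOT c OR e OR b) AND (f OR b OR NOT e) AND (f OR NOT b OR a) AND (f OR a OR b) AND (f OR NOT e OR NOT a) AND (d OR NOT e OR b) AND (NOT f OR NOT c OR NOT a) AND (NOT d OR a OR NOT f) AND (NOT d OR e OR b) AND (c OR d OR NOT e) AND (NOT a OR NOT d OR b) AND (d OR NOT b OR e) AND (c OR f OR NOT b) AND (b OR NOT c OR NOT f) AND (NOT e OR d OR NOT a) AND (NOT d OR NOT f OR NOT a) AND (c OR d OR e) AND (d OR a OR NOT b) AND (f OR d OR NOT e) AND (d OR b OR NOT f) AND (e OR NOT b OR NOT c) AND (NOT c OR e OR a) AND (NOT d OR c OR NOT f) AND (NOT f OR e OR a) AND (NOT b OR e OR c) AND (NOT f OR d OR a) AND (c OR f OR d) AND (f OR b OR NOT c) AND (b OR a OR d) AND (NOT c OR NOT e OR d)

UNSATISFIABLE

Branch on c: set c = true.
Branch on e: set e = true.
(d) alone gives d = true.
Branch on f: set f = true.
(NOT a) alone gives a = false.
But (a) is also a unit clause — contradiction.
Undo f and try f = false.
(b) alone gives b = true.
(a) alone gives a = true.
But (NOT a) is also a unit clause — contradiction.
Both values of f lead to a conflict.
Undo e and try e = false.
(b) alone gives b = true.
But (NOT b) is also a unit clause — contradiction.
Both values of e lead to a conflict.
Undo c and try c = false.
Branch on d: set d = false.
(NOT e) alone gives e = false.
But (e) is also a unit clause — contradiction.
Undo d and try d = true.
(b) alone gives b = true.
(f) alone gives f = true.
But (NOT f) is also a unit clause — contradiction.
Both values of d lead to a conflict.
Both values of c lead to a conflict.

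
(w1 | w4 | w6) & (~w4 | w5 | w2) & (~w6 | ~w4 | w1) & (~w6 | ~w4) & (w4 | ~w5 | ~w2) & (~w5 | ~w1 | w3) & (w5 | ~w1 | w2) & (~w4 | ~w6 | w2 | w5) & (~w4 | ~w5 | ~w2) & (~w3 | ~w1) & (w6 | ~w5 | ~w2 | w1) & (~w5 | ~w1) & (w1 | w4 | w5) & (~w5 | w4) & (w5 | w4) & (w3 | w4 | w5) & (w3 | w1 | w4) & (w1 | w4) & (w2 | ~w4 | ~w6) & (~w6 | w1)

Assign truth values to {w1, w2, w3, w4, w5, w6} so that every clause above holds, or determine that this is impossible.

Case w6 = 0:
Case w1 = 0:
From the singleton clause (w4), w4 = 1.
Case w5 = 1:
From the singleton clause (~w2), w2 = 0.
Every clause is now satisfied; w3 is unconstrained.

w1: 0; w2: 0; w3: 0; w4: 1; w5: 1; w6: 0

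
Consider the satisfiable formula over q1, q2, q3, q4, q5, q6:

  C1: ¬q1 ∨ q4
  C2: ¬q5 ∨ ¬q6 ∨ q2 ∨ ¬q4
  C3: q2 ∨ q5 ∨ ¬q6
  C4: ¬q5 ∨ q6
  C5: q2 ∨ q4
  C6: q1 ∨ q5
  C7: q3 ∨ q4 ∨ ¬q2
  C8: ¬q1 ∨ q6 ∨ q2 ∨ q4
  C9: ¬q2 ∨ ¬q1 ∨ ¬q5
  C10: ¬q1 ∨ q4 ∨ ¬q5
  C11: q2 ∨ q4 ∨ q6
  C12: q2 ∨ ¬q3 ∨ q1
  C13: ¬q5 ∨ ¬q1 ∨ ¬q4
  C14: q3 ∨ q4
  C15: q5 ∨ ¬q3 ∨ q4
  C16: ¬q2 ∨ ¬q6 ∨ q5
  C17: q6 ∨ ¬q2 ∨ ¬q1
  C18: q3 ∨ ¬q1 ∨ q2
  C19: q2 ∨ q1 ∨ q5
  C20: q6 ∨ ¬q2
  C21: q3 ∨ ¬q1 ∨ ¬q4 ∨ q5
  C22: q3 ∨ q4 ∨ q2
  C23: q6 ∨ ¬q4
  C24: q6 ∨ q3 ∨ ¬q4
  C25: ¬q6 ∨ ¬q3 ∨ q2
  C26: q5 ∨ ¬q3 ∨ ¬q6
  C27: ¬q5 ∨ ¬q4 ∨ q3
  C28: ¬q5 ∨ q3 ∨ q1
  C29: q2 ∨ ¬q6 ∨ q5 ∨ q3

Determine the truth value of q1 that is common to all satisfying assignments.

False

Suppose q1 = True.
From the singleton clause (q4), q4 = True.
From the singleton clause (¬q5), q5 = False.
From the singleton clause (q3), q3 = True.
From the singleton clause (q6), q6 = True.
Now (¬q6) is unsatisfied and unit — conflict.
So every satisfying assignment has q1 = False.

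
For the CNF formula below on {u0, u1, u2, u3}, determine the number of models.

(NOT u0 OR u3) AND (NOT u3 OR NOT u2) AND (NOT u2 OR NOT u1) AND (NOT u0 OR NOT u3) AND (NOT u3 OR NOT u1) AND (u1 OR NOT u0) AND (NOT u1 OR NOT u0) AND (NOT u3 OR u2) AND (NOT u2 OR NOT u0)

3

There are 2^4 = 16 truth assignments over (u0, u1, u2, u3).
Split on u3. With u3 = true, the clauses containing u3 are satisfied and NOT u3 drops from the rest; 0 of the 2^3 = 8 assignments to the other variables satisfy what remains.
With u3 = false, by the same count on the reduced clause set, 3 assignments work.
Total: 0 + 3 = 3.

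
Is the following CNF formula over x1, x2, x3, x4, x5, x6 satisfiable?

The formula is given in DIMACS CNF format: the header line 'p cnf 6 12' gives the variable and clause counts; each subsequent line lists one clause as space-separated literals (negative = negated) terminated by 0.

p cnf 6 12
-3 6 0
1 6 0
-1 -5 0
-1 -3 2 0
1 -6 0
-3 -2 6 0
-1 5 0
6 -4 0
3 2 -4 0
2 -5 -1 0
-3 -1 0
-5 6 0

Branch on x3: set x3 = False.
Branch on x1: set x1 = True.
The clause (¬x5) is unit, so x5 = False.
But (x5) is also a unit clause — contradiction.
That branch fails; take x1 = False instead.
The clause (x6) is unit, so x6 = True.
But (¬x6) is also a unit clause — contradiction.
Neither x1 = True nor x1 = False works.
That branch fails; take x3 = True instead.
The clause (x6) is unit, so x6 = True.
The clause (x1) is unit, so x1 = True.
But (¬x1) is also a unit clause — contradiction.
Neither x3 = True nor x3 = False works.
No assignment satisfies every clause.

No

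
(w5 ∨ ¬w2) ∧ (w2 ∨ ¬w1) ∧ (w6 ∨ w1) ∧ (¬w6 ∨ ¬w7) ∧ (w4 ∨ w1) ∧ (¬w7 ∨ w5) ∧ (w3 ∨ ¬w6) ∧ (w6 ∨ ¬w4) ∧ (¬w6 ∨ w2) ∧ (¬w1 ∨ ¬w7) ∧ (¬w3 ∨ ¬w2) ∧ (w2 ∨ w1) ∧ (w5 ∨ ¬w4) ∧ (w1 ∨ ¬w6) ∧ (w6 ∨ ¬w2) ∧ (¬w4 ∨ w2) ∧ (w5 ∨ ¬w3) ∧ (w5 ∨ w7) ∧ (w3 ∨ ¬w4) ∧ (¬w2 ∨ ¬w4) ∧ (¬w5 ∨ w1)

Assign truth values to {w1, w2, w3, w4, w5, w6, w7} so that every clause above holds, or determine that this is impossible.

UNSATISFIABLE

Try w5 = True.
(w1) alone gives w1 = True.
(w2) alone gives w2 = True.
(¬w7) alone gives w7 = False.
(¬w3) alone gives w3 = False.
(¬w6) alone gives w6 = False.
Now (w6) is unsatisfied and unit — conflict.
So w5 must be the other value — set w5 = False.
(¬w2) alone gives w2 = False.
(¬w1) alone gives w1 = False.
Now (w1) is unsatisfied and unit — conflict.
Either choice for w5 ends in contradiction.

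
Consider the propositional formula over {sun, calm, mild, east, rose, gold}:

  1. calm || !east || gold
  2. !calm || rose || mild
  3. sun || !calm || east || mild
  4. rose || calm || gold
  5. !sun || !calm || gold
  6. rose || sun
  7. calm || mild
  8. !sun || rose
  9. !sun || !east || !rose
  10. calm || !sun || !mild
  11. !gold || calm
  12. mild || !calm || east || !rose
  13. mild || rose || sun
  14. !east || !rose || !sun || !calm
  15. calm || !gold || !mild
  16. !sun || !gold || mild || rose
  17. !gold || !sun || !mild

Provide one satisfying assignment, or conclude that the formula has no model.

Try rose = true.
Try calm = true.
Try sun = false.
Try east = true.
Every clause is now satisfied; mild, gold are unconstrained.

sun: false; calm: true; mild: false; east: true; rose: true; gold: true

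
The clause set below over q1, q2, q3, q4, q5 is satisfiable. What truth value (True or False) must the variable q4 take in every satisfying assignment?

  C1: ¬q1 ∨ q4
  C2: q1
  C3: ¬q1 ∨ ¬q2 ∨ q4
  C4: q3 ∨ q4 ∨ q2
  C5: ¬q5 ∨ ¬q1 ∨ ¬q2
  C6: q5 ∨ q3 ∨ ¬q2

True

Suppose q4 = False.
(¬q1) alone gives q1 = False.
But (q1) is also a unit clause — contradiction.
So every satisfying assignment has q4 = True.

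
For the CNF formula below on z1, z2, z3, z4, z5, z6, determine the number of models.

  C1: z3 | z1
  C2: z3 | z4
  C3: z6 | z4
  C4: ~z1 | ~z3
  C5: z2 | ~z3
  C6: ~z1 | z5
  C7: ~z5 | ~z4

4

There are 2^6 = 64 truth assignments over (z1, z2, z3, z4, z5, z6).
Split on z5. With z5 = 1, the clauses containing z5 are satisfied and ~z5 drops from the rest; 1 of the 2^5 = 32 assignments to the other variables satisfy what remains.
With z5 = 0, by the same count on the reduced clause set, 3 assignments work.
Total: 1 + 3 = 4.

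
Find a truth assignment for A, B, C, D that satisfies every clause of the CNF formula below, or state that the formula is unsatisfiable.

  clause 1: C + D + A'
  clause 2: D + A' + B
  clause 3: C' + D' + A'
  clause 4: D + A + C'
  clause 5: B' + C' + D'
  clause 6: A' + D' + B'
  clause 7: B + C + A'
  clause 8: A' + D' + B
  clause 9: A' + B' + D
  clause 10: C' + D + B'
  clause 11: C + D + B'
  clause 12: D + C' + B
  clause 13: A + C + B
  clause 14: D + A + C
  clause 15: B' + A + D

A=0, B=0, C=1, D=1

Branch on C: set C = 1.
Branch on D: set D = 1.
The clause (A') is unit, so A = 0.
The clause (B') is unit, so B = 0.
This assignment satisfies each clause.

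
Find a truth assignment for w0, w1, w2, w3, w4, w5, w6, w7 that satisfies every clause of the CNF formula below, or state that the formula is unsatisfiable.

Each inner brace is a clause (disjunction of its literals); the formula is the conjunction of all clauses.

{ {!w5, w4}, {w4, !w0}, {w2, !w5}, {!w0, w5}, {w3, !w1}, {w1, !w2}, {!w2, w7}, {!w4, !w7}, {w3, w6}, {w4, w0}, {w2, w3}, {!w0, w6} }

Suppose w5 = false.
From the singleton clause (!w0), w0 = false.
From the singleton clause (w4), w4 = true.
From the singleton clause (!w7), w7 = false.
From the singleton clause (!w2), w2 = false.
From the singleton clause (w3), w3 = true.
No clause remains; w1, w6 are free.

w0=false,  w1=true,  w2=false,  w3=true,  w4=true,  w5=false,  w6=true,  w7=false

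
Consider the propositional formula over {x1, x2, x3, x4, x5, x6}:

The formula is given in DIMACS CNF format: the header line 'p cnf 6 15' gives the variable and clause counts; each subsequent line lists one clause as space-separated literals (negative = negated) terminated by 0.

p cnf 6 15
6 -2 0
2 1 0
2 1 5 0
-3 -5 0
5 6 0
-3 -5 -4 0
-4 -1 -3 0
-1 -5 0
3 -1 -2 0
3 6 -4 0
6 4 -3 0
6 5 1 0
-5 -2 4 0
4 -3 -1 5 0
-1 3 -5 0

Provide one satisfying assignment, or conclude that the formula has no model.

x1=False, x2=True, x3=False, x4=True, x5=True, x6=True

Branch on x6: set x6 = True.
Branch on x2: set x2 = True.
Branch on x3: set x3 = False.
From the singleton clause (¬x1), x1 = False.
Branch on x5: set x5 = True.
From the singleton clause (x4), x4 = True.
All clauses are satisfied.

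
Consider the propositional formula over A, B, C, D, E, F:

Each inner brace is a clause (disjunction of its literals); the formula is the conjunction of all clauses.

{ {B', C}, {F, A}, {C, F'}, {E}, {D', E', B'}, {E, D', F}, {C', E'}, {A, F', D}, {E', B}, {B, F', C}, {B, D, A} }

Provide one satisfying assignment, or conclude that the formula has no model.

UNSATISFIABLE

From the singleton clause (E), E = 1.
From the singleton clause (C'), C = 0.
From the singleton clause (B'), B = 0.
Now (B) is unsatisfied and unit — conflict.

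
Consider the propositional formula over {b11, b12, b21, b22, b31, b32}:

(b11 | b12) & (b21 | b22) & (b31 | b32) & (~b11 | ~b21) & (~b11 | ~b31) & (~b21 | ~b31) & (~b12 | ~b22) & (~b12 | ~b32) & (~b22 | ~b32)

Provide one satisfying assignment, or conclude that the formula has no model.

Case b11 = 1:
Unit clause (~b21) forces b21 = 0.
Unit clause (b22) forces b22 = 1.
Unit clause (~b31) forces b31 = 0.
Unit clause (b32) forces b32 = 1.
That conflicts with the unit clause (~b32).
Backtrack on b11: now try b11 = 0.
Unit clause (b12) forces b12 = 1.
Unit clause (~b22) forces b22 = 0.
Unit clause (b21) forces b21 = 1.
Unit clause (~b31) forces b31 = 0.
Unit clause (b32) forces b32 = 1.
That conflicts with the unit clause (~b32).
Neither b11 = 1 nor b11 = 0 works.

UNSATISFIABLE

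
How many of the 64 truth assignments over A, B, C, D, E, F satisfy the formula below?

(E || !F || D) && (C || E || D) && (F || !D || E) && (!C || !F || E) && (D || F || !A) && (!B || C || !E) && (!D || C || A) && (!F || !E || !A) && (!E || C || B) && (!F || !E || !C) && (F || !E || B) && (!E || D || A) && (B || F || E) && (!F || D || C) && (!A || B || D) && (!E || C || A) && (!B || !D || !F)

4

There are 2^6 = 64 truth assignments over (A, B, C, D, E, F).
Split on F. With F = true, the clauses containing F are satisfied and !F drops from the rest; 1 of the 2^5 = 32 assignments to the other variables satisfy what remains.
With F = false, by the same count on the reduced clause set, 3 assignments work.
(One model: A=F, B=T, C=T, D=F, E=F, F=F.)
Total: 1 + 3 = 4.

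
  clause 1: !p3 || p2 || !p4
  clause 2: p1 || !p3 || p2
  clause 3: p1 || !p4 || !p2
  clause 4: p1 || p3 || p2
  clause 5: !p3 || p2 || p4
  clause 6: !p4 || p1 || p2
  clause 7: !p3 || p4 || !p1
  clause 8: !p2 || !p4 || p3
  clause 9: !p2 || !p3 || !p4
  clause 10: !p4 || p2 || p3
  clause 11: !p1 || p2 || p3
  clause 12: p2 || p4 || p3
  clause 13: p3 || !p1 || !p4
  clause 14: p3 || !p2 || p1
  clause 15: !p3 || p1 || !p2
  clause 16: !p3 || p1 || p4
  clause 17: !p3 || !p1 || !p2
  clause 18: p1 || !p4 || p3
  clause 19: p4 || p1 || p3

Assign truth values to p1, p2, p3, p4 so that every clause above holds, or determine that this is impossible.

Suppose p3 = false.
Suppose p1 = true.
From the singleton clause (p2), p2 = true.
From the singleton clause (!p4), p4 = false.
This assignment satisfies each clause.

p1 ↦ true, p2 ↦ true, p3 ↦ false, p4 ↦ false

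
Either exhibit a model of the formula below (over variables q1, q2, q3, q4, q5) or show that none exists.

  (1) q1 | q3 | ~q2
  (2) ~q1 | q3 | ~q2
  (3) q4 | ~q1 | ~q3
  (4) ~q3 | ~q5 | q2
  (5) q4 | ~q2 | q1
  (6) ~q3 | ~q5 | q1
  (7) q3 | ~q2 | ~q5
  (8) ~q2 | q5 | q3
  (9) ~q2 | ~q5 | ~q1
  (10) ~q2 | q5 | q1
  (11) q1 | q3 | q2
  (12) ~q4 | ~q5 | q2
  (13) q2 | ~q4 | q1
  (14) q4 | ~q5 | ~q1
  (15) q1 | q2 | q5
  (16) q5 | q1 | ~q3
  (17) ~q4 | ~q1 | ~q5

Suppose q1 = 1.
Suppose q3 = 1.
From the singleton clause (q4), q4 = 1.
From the singleton clause (~q5), q5 = 0.
Every clause is now satisfied; q2 is unconstrained.

q1 ↦ 1, q2 ↦ 1, q3 ↦ 1, q4 ↦ 1, q5 ↦ 0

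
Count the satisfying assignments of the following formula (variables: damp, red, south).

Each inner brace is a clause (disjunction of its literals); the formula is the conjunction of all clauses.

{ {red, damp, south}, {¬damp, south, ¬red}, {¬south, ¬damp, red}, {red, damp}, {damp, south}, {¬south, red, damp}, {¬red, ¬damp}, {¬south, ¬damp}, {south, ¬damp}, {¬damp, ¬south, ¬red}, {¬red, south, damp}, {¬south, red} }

1

There are 2^3 = 8 truth assignments over (damp, red, south).
Check each against the 12 clauses (columns in the order damp, red, south):
  F F F  ✗ fails (red ∨ damp ∨ south)
  F F T  ✗ fails (red ∨ damp)
  F T F  ✗ fails (damp ∨ south)
  F T T  ✓ satisfies all
  T F F  ✗ fails (south ∨ ¬damp)
  T F T  ✗ fails (¬south ∨ ¬damp ∨ red)
  T T F  ✗ fails (¬damp ∨ south ∨ ¬red)
  T T T  ✗ fails (¬red ∨ ¬damp)
1 of the 8 rows is a model.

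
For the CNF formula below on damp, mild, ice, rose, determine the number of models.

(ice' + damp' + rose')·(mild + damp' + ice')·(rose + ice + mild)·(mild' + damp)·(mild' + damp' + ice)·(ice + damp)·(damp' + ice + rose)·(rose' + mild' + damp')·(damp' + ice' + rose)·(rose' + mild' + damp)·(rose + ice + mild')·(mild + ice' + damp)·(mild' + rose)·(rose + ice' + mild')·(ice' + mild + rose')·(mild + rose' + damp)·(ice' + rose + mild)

1

There are 2^4 = 16 truth assignments over (damp, mild, ice, rose).
Split on rose. With rose = 1, the clauses containing rose are satisfied and rose' drops from the rest; 1 of the 2^3 = 8 assignments to the other variables satisfy what remains.
With rose = 0, by the same count on the reduced clause set, 0 assignments work.
Total: 1 + 0 = 1.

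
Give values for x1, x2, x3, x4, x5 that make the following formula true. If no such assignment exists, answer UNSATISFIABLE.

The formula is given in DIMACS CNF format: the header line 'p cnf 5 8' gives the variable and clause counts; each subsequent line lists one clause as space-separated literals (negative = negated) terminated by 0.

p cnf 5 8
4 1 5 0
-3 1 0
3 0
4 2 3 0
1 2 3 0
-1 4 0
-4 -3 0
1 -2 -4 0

(x3) alone gives x3 = True.
(x1) alone gives x1 = True.
(x4) alone gives x4 = True.
But (¬x4) is also a unit clause — contradiction.

UNSATISFIABLE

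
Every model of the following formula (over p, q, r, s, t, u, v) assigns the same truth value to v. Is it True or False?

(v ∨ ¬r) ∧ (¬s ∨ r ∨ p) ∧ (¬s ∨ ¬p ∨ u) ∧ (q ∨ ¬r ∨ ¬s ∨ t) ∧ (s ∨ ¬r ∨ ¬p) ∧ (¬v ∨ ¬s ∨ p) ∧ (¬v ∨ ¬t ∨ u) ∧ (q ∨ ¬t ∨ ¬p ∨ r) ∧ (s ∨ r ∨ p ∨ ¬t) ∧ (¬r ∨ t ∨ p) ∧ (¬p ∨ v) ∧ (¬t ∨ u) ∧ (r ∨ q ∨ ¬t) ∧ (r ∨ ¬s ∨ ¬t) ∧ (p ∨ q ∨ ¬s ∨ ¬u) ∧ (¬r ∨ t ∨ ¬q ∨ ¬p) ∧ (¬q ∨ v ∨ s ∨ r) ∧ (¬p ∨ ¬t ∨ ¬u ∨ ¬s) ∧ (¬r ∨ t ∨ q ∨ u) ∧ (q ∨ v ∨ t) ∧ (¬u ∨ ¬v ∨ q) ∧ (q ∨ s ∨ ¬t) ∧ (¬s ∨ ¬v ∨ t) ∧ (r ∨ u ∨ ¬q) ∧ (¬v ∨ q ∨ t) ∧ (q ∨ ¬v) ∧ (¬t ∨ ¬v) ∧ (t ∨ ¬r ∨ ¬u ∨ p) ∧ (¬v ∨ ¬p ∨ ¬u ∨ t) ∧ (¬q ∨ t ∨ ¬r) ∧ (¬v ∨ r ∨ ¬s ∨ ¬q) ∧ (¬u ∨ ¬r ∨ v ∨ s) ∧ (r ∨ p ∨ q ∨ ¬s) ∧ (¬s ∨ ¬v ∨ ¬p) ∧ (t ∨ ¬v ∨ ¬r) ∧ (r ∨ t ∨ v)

Suppose v = False.
(¬r) alone gives r = False.
(¬p) alone gives p = False.
(¬s) alone gives s = False.
(¬t) alone gives t = False.
That conflicts with the unit clause (t).
So every satisfying assignment has v = True.

True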